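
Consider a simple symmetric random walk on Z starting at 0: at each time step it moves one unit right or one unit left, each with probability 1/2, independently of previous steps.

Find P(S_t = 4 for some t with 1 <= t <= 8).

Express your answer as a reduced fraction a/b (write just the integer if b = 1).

Count via complement. Let g(t,s) = #length-t paths at position s with S_1..S_t all ≠ 4.
g(t,s) = g(t-1,s-1) + g(t-1,s+1) for s ≠ 4; g(t,4) = 0.
t=0: g(0,0)=1
t=1: g(1,-1)=1 g(1,1)=1
t=2: g(2,-2)=1 g(2,0)=2 g(2,2)=1
t=3: g(3,-3)=1 g(3,-1)=3 g(3,1)=3 g(3,3)=1
t=4: g(4,-4)=1 g(4,-2)=4 g(4,0)=6 g(4,2)=4
t=5: g(5,-5)=1 g(5,-3)=5 g(5,-1)=10 g(5,1)=10 g(5,3)=4
t=6: g(6,-6)=1 g(6,-4)=6 g(6,-2)=15 g(6,0)=20 g(6,2)=14
t=7: g(7,-7)=1 g(7,-5)=7 g(7,-3)=21 g(7,-1)=35 g(7,1)=34 g(7,3)=14
t=8: g(8,-8)=1 g(8,-6)=8 g(8,-4)=28 g(8,-2)=56 g(8,0)=69 g(8,2)=48
Paths never hitting 4: Σ_s g(8,s) = 210
Paths hitting 4: 2^8 - 210 = 46
P = 46/256 = 23/128

Answer: 23/128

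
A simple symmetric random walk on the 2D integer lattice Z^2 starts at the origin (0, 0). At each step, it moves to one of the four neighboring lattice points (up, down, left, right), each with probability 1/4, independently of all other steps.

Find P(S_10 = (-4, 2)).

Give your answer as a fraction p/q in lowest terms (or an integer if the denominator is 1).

Answer: 4725/524288

Derivation:
Let h be the number of horizontal steps (so 10-h are vertical). To end at (-4,2) need (h-4)/2 right-steps and ((10-h)+2)/2 up-steps.
Sum over h with 4 ≤ h ≤ 8, h ≡ 0 (mod 2), 10-h ≡ 0 (mod 2):
h=4: C(10,4)·C(4,0)·C(6,4) = 210·1·15 = 3150
h=6: C(10,6)·C(6,1)·C(4,3) = 210·6·4 = 5040
h=8: C(10,8)·C(8,2)·C(2,2) = 45·28·1 = 1260
Total favorable: 9450
Total paths: 4^10 = 1048576
P = 9450/1048576 = 4725/524288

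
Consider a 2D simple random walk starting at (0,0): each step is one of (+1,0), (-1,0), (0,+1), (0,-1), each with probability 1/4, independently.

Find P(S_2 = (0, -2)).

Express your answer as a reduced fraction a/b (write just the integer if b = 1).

Answer: 1/16

Derivation:
Let h be the number of horizontal steps (so 2-h are vertical). To end at (0,-2) need (h+0)/2 right-steps and ((2-h)-2)/2 up-steps.
Sum over h with 0 ≤ h ≤ 0, h ≡ 0 (mod 2), 2-h ≡ 0 (mod 2):
h=0: C(2,0)·C(0,0)·C(2,0) = 1·1·1 = 1
Total favorable: 1
Total paths: 4^2 = 16
P = 1/16 = 1/16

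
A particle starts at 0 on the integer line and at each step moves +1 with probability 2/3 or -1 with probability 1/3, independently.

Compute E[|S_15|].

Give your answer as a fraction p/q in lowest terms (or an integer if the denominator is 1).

Answer: 2839115/531441

Derivation:
S_15 takes values m ≡ 1 (mod 2) with |m| ≤ 15; P(S_15=m) = C(15,(15+m)/2) · (2/3)^((15+m)/2) · (1/3)^((15-m)/2).
Distribution: P(S=-15)=1/14348907, P(S=-13)=10/4782969, P(S=-11)=140/4782969, P(S=-9)=3640/14348907, P(S=-7)=7280/4782969, P(S=-5)=32032/4782969, P(S=-3)=320320/14348907, P(S=-1)=91520/1594323, P(S=1)=183040/1594323, P(S=3)=2562560/14348907, P(S=5)=1025024/4782969, P(S=7)=931840/4782969, P(S=9)=1863680/14348907, P(S=11)=286720/4782969, P(S=13)=81920/4782969, P(S=15)=32768/14348907
E[|S_15|] = Σ_m |m|·P(S_15=m) = 2839115/531441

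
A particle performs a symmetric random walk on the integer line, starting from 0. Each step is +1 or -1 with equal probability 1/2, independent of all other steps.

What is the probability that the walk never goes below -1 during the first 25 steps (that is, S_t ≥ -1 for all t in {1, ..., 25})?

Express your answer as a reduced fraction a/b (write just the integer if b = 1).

Let f(t,s) = #length-t paths at position s with S_1..S_t all ≥ -1.
f(t,s) = f(t-1,s-1) + f(t-1,s+1) for s ≥ -1; f(t,s) = 0 for s < -1.
t=0: f(0,0)=1
t=1: f(1,-1)=1 f(1,1)=1
t=2: f(2,0)=2 f(2,2)=1
t=3: f(3,-1)=2 f(3,1)=3 f(3,3)=1
t=4: f(4,0)=5 f(4,2)=4 f(4,4)=1
t=5: f(5,-1)=5 f(5,1)=9 f(5,3)=5 f(5,5)=1
t=6: f(6,0)=14 f(6,2)=14 f(6,4)=6 f(6,6)=1
t=7: f(7,-1)=14 f(7,1)=28 f(7,3)=20 f(7,5)=7 f(7,7)=1
t=8: f(8,0)=42 f(8,2)=48 f(8,4)=27 f(8,6)=8 f(8,8)=1
t=9: f(9,-1)=42 f(9,1)=90 f(9,3)=75 f(9,5)=35 f(9,7)=9 f(9,9)=1
t=10: f(10,0)=132 f(10,2)=165 f(10,4)=110 f(10,6)=44 f(10,8)=10 f(10,10)=1
t=11: f(11,-1)=132 f(11,1)=297 f(11,3)=275 f(11,5)=154 f(11,7)=54 f(11,9)=11 f(11,11)=1
t=12: f(12,0)=429 f(12,2)=572 f(12,4)=429 f(12,6)=208 f(12,8)=65 f(12,10)=12 f(12,12)=1
t=13: f(13,-1)=429 f(13,1)=1001 f(13,3)=1001 f(13,5)=637 f(13,7)=273 f(13,9)=77 f(13,11)=13 f(13,13)=1
t=14: f(14,0)=1430 f(14,2)=2002 f(14,4)=1638 f(14,6)=910 f(14,8)=350 f(14,10)=90 f(14,12)=14 f(14,14)=1
t=15: f(15,-1)=1430 f(15,1)=3432 f(15,3)=3640 f(15,5)=2548 f(15,7)=1260 f(15,9)=440 f(15,11)=104 f(15,13)=15 f(15,15)=1
t=16: f(16,0)=4862 f(16,2)=7072 f(16,4)=6188 f(16,6)=3808 f(16,8)=1700 f(16,10)=544 f(16,12)=119 f(16,14)=16 f(16,16)=1
t=17: f(17,-1)=4862 f(17,1)=11934 f(17,3)=13260 f(17,5)=9996 f(17,7)=5508 f(17,9)=2244 f(17,11)=663 f(17,13)=135 f(17,15)=17 f(17,17)=1
t=18: f(18,0)=16796 f(18,2)=25194 f(18,4)=23256 f(18,6)=15504 f(18,8)=7752 f(18,10)=2907 f(18,12)=798 f(18,14)=152 f(18,16)=18 f(18,18)=1
t=19: f(19,-1)=16796 f(19,1)=41990 f(19,3)=48450 f(19,5)=38760 f(19,7)=23256 f(19,9)=10659 f(19,11)=3705 f(19,13)=950 f(19,15)=170 f(19,17)=19 f(19,19)=1
t=20: f(20,0)=58786 f(20,2)=90440 f(20,4)=87210 f(20,6)=62016 f(20,8)=33915 f(20,10)=14364 f(20,12)=4655 f(20,14)=1120 f(20,16)=189 f(20,18)=20 f(20,20)=1
t=21: f(21,-1)=58786 f(21,1)=149226 f(21,3)=177650 f(21,5)=149226 f(21,7)=95931 f(21,9)=48279 f(21,11)=19019 f(21,13)=5775 f(21,15)=1309 f(21,17)=209 f(21,19)=21 f(21,21)=1
t=22: f(22,0)=208012 f(22,2)=326876 f(22,4)=326876 f(22,6)=245157 f(22,8)=144210 f(22,10)=67298 f(22,12)=24794 f(22,14)=7084 f(22,16)=1518 f(22,18)=230 f(22,20)=22 f(22,22)=1
t=23: f(23,-1)=208012 f(23,1)=534888 f(23,3)=653752 f(23,5)=572033 f(23,7)=389367 f(23,9)=211508 f(23,11)=92092 f(23,13)=31878 f(23,15)=8602 f(23,17)=1748 f(23,19)=252 f(23,21)=23 f(23,23)=1
t=24: f(24,0)=742900 f(24,2)=1188640 f(24,4)=1225785 f(24,6)=961400 f(24,8)=600875 f(24,10)=303600 f(24,12)=123970 f(24,14)=40480 f(24,16)=10350 f(24,18)=2000 f(24,20)=275 f(24,22)=24 f(24,24)=1
t=25: f(25,-1)=742900 f(25,1)=1931540 f(25,3)=2414425 f(25,5)=2187185 f(25,7)=1562275 f(25,9)=904475 f(25,11)=427570 f(25,13)=164450 f(25,15)=50830 f(25,17)=12350 f(25,19)=2275 f(25,21)=299 f(25,23)=25 f(25,25)=1
Σ_s f(25,s) = 10400600
P = 10400600/33554432 = 1300075/4194304

Answer: 1300075/4194304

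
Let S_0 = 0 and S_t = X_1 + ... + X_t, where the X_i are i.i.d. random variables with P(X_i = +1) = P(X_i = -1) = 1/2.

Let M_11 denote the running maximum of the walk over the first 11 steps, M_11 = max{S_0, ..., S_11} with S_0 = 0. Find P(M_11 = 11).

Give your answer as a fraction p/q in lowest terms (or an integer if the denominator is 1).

Let M_11 = max(S_0,...,S_11). Use the reflection principle: for j ≥ 1, #{paths with M_11 ≥ j} = #{S_11 ≥ j} + #{S_11 ≥ j+1}.
By reflection, #{M_11 ≥ 11} = #{S_11 ≥ 11} + #{S_11 ≥ 12} = 1 + 0 = 1.
#{M_11 ≥ 12} = #{S_11 ≥ 12} + #{S_11 ≥ 13} = 0 + 0 = 0.
#{M_11 = 11} = 1 - 0 = 1.
P(M_11 = 11) = 1/2048 = 1/2048

Answer: 1/2048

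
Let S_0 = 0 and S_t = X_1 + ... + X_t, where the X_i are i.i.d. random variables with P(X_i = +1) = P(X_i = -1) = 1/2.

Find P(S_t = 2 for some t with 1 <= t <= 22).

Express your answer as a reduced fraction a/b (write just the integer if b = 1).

Answer: 1421113/2097152

Derivation:
Count via complement. Let g(t,s) = #length-t paths at position s with S_1..S_t all ≠ 2.
g(t,s) = g(t-1,s-1) + g(t-1,s+1) for s ≠ 2; g(t,2) = 0.
t=0: g(0,0)=1
t=1: g(1,-1)=1 g(1,1)=1
t=2: g(2,-2)=1 g(2,0)=2
t=3: g(3,-3)=1 g(3,-1)=3 g(3,1)=2
t=4: g(4,-4)=1 g(4,-2)=4 g(4,0)=5
t=5: g(5,-5)=1 g(5,-3)=5 g(5,-1)=9 g(5,1)=5
t=6: g(6,-6)=1 g(6,-4)=6 g(6,-2)=14 g(6,0)=14
t=7: g(7,-7)=1 g(7,-5)=7 g(7,-3)=20 g(7,-1)=28 g(7,1)=14
t=8: g(8,-8)=1 g(8,-6)=8 g(8,-4)=27 g(8,-2)=48 g(8,0)=42
t=9: g(9,-9)=1 g(9,-7)=9 g(9,-5)=35 g(9,-3)=75 g(9,-1)=90 g(9,1)=42
t=10: g(10,-10)=1 g(10,-8)=10 g(10,-6)=44 g(10,-4)=110 g(10,-2)=165 g(10,0)=132
t=11: g(11,-11)=1 g(11,-9)=11 g(11,-7)=54 g(11,-5)=154 g(11,-3)=275 g(11,-1)=297 g(11,1)=132
t=12: g(12,-12)=1 g(12,-10)=12 g(12,-8)=65 g(12,-6)=208 g(12,-4)=429 g(12,-2)=572 g(12,0)=429
t=13: g(13,-13)=1 g(13,-11)=13 g(13,-9)=77 g(13,-7)=273 g(13,-5)=637 g(13,-3)=1001 g(13,-1)=1001 g(13,1)=429
t=14: g(14,-14)=1 g(14,-12)=14 g(14,-10)=90 g(14,-8)=350 g(14,-6)=910 g(14,-4)=1638 g(14,-2)=2002 g(14,0)=1430
t=15: g(15,-15)=1 g(15,-13)=15 g(15,-11)=104 g(15,-9)=440 g(15,-7)=1260 g(15,-5)=2548 g(15,-3)=3640 g(15,-1)=3432 g(15,1)=1430
t=16: g(16,-16)=1 g(16,-14)=16 g(16,-12)=119 g(16,-10)=544 g(16,-8)=1700 g(16,-6)=3808 g(16,-4)=6188 g(16,-2)=7072 g(16,0)=4862
t=17: g(17,-17)=1 g(17,-15)=17 g(17,-13)=135 g(17,-11)=663 g(17,-9)=2244 g(17,-7)=5508 g(17,-5)=9996 g(17,-3)=13260 g(17,-1)=11934 g(17,1)=4862
t=18: g(18,-18)=1 g(18,-16)=18 g(18,-14)=152 g(18,-12)=798 g(18,-10)=2907 g(18,-8)=7752 g(18,-6)=15504 g(18,-4)=23256 g(18,-2)=25194 g(18,0)=16796
t=19: g(19,-19)=1 g(19,-17)=19 g(19,-15)=170 g(19,-13)=950 g(19,-11)=3705 g(19,-9)=10659 g(19,-7)=23256 g(19,-5)=38760 g(19,-3)=48450 g(19,-1)=41990 g(19,1)=16796
t=20: g(20,-20)=1 g(20,-18)=20 g(20,-16)=189 g(20,-14)=1120 g(20,-12)=4655 g(20,-10)=14364 g(20,-8)=33915 g(20,-6)=62016 g(20,-4)=87210 g(20,-2)=90440 g(20,0)=58786
t=21: g(21,-21)=1 g(21,-19)=21 g(21,-17)=209 g(21,-15)=1309 g(21,-13)=5775 g(21,-11)=19019 g(21,-9)=48279 g(21,-7)=95931 g(21,-5)=149226 g(21,-3)=177650 g(21,-1)=149226 g(21,1)=58786
t=22: g(22,-22)=1 g(22,-20)=22 g(22,-18)=230 g(22,-16)=1518 g(22,-14)=7084 g(22,-12)=24794 g(22,-10)=67298 g(22,-8)=144210 g(22,-6)=245157 g(22,-4)=326876 g(22,-2)=326876 g(22,0)=208012
Paths never hitting 2: Σ_s g(22,s) = 1352078
Paths hitting 2: 2^22 - 1352078 = 2842226
P = 2842226/4194304 = 1421113/2097152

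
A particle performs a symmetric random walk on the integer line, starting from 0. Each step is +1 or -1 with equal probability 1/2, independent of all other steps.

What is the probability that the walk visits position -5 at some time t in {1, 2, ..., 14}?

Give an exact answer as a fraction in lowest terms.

Answer: 1471/8192

Derivation:
Count via complement. Let g(t,s) = #length-t paths at position s with S_1..S_t all ≠ -5.
g(t,s) = g(t-1,s-1) + g(t-1,s+1) for s ≠ -5; g(t,-5) = 0.
t=0: g(0,0)=1
t=1: g(1,-1)=1 g(1,1)=1
t=2: g(2,-2)=1 g(2,0)=2 g(2,2)=1
t=3: g(3,-3)=1 g(3,-1)=3 g(3,1)=3 g(3,3)=1
t=4: g(4,-4)=1 g(4,-2)=4 g(4,0)=6 g(4,2)=4 g(4,4)=1
t=5: g(5,-3)=5 g(5,-1)=10 g(5,1)=10 g(5,3)=5 g(5,5)=1
t=6: g(6,-4)=5 g(6,-2)=15 g(6,0)=20 g(6,2)=15 g(6,4)=6 g(6,6)=1
t=7: g(7,-3)=20 g(7,-1)=35 g(7,1)=35 g(7,3)=21 g(7,5)=7 g(7,7)=1
t=8: g(8,-4)=20 g(8,-2)=55 g(8,0)=70 g(8,2)=56 g(8,4)=28 g(8,6)=8 g(8,8)=1
t=9: g(9,-3)=75 g(9,-1)=125 g(9,1)=126 g(9,3)=84 g(9,5)=36 g(9,7)=9 g(9,9)=1
t=10: g(10,-4)=75 g(10,-2)=200 g(10,0)=251 g(10,2)=210 g(10,4)=120 g(10,6)=45 g(10,8)=10 g(10,10)=1
t=11: g(11,-3)=275 g(11,-1)=451 g(11,1)=461 g(11,3)=330 g(11,5)=165 g(11,7)=55 g(11,9)=11 g(11,11)=1
t=12: g(12,-4)=275 g(12,-2)=726 g(12,0)=912 g(12,2)=791 g(12,4)=495 g(12,6)=220 g(12,8)=66 g(12,10)=12 g(12,12)=1
t=13: g(13,-3)=1001 g(13,-1)=1638 g(13,1)=1703 g(13,3)=1286 g(13,5)=715 g(13,7)=286 g(13,9)=78 g(13,11)=13 g(13,13)=1
t=14: g(14,-4)=1001 g(14,-2)=2639 g(14,0)=3341 g(14,2)=2989 g(14,4)=2001 g(14,6)=1001 g(14,8)=364 g(14,10)=91 g(14,12)=14 g(14,14)=1
Paths never hitting -5: Σ_s g(14,s) = 13442
Paths hitting -5: 2^14 - 13442 = 2942
P = 2942/16384 = 1471/8192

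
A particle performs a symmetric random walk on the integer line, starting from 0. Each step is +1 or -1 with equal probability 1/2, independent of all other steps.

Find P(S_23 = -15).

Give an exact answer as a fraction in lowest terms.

To reach position -15 after 23 steps: need 4 steps of +1 and 19 of -1.
Favorable paths: C(23,4) = 8855
Total paths: 2^23 = 8388608
P = 8855/8388608 = 8855/8388608

Answer: 8855/8388608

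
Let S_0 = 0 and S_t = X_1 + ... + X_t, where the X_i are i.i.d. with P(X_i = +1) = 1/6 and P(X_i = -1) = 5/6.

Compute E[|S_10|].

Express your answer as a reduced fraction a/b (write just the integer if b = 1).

Answer: 50470895/7558272

Derivation:
S_10 takes values m ≡ 0 (mod 2) with |m| ≤ 10; P(S_10=m) = C(10,(10+m)/2) · (1/6)^((10+m)/2) · (5/6)^((10-m)/2).
Distribution: P(S=-10)=9765625/60466176, P(S=-8)=9765625/30233088, P(S=-6)=1953125/6718464, P(S=-4)=390625/2519424, P(S=-2)=546875/10077696, P(S=0)=21875/1679616, P(S=2)=21875/10077696, P(S=4)=625/2519424, P(S=6)=125/6718464, P(S=8)=25/30233088, P(S=10)=1/60466176
E[|S_10|] = Σ_m |m|·P(S_10=m) = 50470895/7558272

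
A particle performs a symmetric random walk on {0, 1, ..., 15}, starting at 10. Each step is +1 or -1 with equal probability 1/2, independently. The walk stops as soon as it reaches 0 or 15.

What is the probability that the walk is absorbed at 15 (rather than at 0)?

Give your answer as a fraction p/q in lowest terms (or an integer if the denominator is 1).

Answer: 2/3

Derivation:
Symmetric walk (p = 1/2): the harmonic-function argument gives P(hit 15 before 0 | start at 10) = a/N.
P = 10/15 = 2/3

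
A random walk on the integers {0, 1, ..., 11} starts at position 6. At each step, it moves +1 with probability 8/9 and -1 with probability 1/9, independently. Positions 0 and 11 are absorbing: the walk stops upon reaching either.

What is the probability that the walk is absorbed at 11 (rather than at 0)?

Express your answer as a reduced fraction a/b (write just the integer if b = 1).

Answer: 1227128832/1227133513

Derivation:
Biased walk: p = 8/9, q = 1/9, r = q/p = 1/8
Gambler's ruin: P(hit 11 before 0 | start at 6) = (1 - r^a)/(1 - r^N)
r^6 = 1/262144; r^11 = 1/8589934592
P = (1 - 1/262144) / (1 - 1/8589934592) = 262143/262144 / 8589934591/8589934592 = 1227128832/1227133513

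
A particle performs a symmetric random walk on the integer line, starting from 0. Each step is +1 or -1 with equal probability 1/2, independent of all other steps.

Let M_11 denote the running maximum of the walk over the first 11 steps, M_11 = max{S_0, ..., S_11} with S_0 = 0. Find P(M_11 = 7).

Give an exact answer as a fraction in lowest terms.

Let M_11 = max(S_0,...,S_11). Use the reflection principle: for j ≥ 1, #{paths with M_11 ≥ j} = #{S_11 ≥ j} + #{S_11 ≥ j+1}.
By reflection, #{M_11 ≥ 7} = #{S_11 ≥ 7} + #{S_11 ≥ 8} = 67 + 12 = 79.
#{M_11 ≥ 8} = #{S_11 ≥ 8} + #{S_11 ≥ 9} = 12 + 12 = 24.
#{M_11 = 7} = 79 - 24 = 55.
P(M_11 = 7) = 55/2048 = 55/2048

Answer: 55/2048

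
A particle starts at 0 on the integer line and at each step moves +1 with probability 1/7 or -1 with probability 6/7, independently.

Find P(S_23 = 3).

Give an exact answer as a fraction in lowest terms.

To reach position 3 after 23 steps: need 13 steps of +1 and 10 steps of -1.
Number of such sequences: C(23,13) = 1144066
Each has probability (1/7)^13 · (6/7)^10 = 60466176/27368747340080916343
P = 1144066 · 60466176/27368747340080916343 = 9882470873088/3909821048582988049

Answer: 9882470873088/3909821048582988049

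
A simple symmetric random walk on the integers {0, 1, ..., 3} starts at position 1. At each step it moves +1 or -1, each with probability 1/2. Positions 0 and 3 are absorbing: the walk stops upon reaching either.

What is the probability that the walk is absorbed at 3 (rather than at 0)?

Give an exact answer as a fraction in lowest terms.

Symmetric walk (p = 1/2): the harmonic-function argument gives P(hit 3 before 0 | start at 1) = a/N.
P = 1/3 = 1/3

Answer: 1/3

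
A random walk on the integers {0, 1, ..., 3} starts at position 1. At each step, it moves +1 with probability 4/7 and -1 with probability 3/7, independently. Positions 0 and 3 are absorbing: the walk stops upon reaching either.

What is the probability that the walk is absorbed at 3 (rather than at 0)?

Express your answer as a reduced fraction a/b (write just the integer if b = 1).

Answer: 16/37

Derivation:
Biased walk: p = 4/7, q = 3/7, r = q/p = 3/4
Gambler's ruin: P(hit 3 before 0 | start at 1) = (1 - r^a)/(1 - r^N)
r^1 = 3/4; r^3 = 27/64
P = (1 - 3/4) / (1 - 27/64) = 1/4 / 37/64 = 16/37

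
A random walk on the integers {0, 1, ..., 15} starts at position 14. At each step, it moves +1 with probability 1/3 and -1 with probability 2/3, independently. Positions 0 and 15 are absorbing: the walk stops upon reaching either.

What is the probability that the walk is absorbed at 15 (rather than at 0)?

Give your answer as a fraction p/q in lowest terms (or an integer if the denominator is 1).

Biased walk: p = 1/3, q = 2/3, r = q/p = 2
Gambler's ruin: P(hit 15 before 0 | start at 14) = (1 - r^a)/(1 - r^N)
r^14 = 16384; r^15 = 32768
P = (1 - 16384) / (1 - 32768) = -16383 / -32767 = 16383/32767

Answer: 16383/32767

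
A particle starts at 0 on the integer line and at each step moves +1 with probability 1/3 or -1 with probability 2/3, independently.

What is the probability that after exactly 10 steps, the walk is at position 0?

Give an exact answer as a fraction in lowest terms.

Answer: 896/6561

Derivation:
To be at 0 after 10 steps: need exactly 5 steps of +1 and 5 of -1.
Number of such sequences: C(10,5) = 252
Each has probability (1/3)^5 · (2/3)^5 = 32/59049
P = 252 · 32/59049 = 896/6561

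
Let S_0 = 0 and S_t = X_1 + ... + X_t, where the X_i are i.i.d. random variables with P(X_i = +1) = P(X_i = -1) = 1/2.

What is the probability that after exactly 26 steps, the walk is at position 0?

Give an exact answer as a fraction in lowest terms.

To return to 0 after 26 steps: need exactly 13 steps of +1 and 13 of -1.
Favorable paths: C(26,13) = 10400600
Total paths: 2^26 = 67108864
P = 10400600/67108864 = 1300075/8388608

Answer: 1300075/8388608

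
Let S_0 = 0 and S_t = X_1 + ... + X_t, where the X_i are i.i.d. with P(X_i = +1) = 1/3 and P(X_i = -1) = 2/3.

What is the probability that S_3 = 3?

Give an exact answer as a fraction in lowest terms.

Answer: 1/27

Derivation:
To reach position 3 after 3 steps: need 3 steps of +1 and 0 steps of -1.
Number of such sequences: C(3,3) = 1
Each has probability (1/3)^3 · (2/3)^0 = 1/27
P = 1 · 1/27 = 1/27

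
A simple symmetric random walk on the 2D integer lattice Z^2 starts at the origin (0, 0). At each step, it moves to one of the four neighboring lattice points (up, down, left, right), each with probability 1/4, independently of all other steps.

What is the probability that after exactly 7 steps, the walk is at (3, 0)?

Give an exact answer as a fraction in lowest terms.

Answer: 441/16384

Derivation:
Let h be the number of horizontal steps (so 7-h are vertical). To end at (3,0) need (h+3)/2 right-steps and ((7-h)+0)/2 up-steps.
Sum over h with 3 ≤ h ≤ 7, h ≡ 1 (mod 2), 7-h ≡ 0 (mod 2):
h=3: C(7,3)·C(3,3)·C(4,2) = 35·1·6 = 210
h=5: C(7,5)·C(5,4)·C(2,1) = 21·5·2 = 210
h=7: C(7,7)·C(7,5)·C(0,0) = 1·21·1 = 21
Total favorable: 441
Total paths: 4^7 = 16384
P = 441/16384 = 441/16384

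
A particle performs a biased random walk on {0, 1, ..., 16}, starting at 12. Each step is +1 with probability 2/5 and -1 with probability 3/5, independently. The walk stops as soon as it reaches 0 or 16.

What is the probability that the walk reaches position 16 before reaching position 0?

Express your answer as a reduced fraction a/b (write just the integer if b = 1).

Biased walk: p = 2/5, q = 3/5, r = q/p = 3/2
Gambler's ruin: P(hit 16 before 0 | start at 12) = (1 - r^a)/(1 - r^N)
r^12 = 531441/4096; r^16 = 43046721/65536
P = (1 - 531441/4096) / (1 - 43046721/65536) = -527345/4096 / -42981185/65536 = 129808/661249

Answer: 129808/661249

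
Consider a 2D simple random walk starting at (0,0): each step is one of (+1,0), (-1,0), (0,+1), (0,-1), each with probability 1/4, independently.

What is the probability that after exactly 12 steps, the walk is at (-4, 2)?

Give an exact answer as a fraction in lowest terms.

Answer: 5445/524288

Derivation:
Let h be the number of horizontal steps (so 12-h are vertical). To end at (-4,2) need (h-4)/2 right-steps and ((12-h)+2)/2 up-steps.
Sum over h with 4 ≤ h ≤ 10, h ≡ 0 (mod 2), 12-h ≡ 0 (mod 2):
h=4: C(12,4)·C(4,0)·C(8,5) = 495·1·56 = 27720
h=6: C(12,6)·C(6,1)·C(6,4) = 924·6·15 = 83160
h=8: C(12,8)·C(8,2)·C(4,3) = 495·28·4 = 55440
h=10: C(12,10)·C(10,3)·C(2,2) = 66·120·1 = 7920
Total favorable: 174240
Total paths: 4^12 = 16777216
P = 174240/16777216 = 5445/524288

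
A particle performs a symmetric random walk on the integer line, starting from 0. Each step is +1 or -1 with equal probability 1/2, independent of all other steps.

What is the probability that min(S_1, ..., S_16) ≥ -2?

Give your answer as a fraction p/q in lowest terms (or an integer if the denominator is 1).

Answer: 17875/32768

Derivation:
Let f(t,s) = #length-t paths at position s with S_1..S_t all ≥ -2.
f(t,s) = f(t-1,s-1) + f(t-1,s+1) for s ≥ -2; f(t,s) = 0 for s < -2.
t=0: f(0,0)=1
t=1: f(1,-1)=1 f(1,1)=1
t=2: f(2,-2)=1 f(2,0)=2 f(2,2)=1
t=3: f(3,-1)=3 f(3,1)=3 f(3,3)=1
t=4: f(4,-2)=3 f(4,0)=6 f(4,2)=4 f(4,4)=1
t=5: f(5,-1)=9 f(5,1)=10 f(5,3)=5 f(5,5)=1
t=6: f(6,-2)=9 f(6,0)=19 f(6,2)=15 f(6,4)=6 f(6,6)=1
t=7: f(7,-1)=28 f(7,1)=34 f(7,3)=21 f(7,5)=7 f(7,7)=1
t=8: f(8,-2)=28 f(8,0)=62 f(8,2)=55 f(8,4)=28 f(8,6)=8 f(8,8)=1
t=9: f(9,-1)=90 f(9,1)=117 f(9,3)=83 f(9,5)=36 f(9,7)=9 f(9,9)=1
t=10: f(10,-2)=90 f(10,0)=207 f(10,2)=200 f(10,4)=119 f(10,6)=45 f(10,8)=10 f(10,10)=1
t=11: f(11,-1)=297 f(11,1)=407 f(11,3)=319 f(11,5)=164 f(11,7)=55 f(11,9)=11 f(11,11)=1
t=12: f(12,-2)=297 f(12,0)=704 f(12,2)=726 f(12,4)=483 f(12,6)=219 f(12,8)=66 f(12,10)=12 f(12,12)=1
t=13: f(13,-1)=1001 f(13,1)=1430 f(13,3)=1209 f(13,5)=702 f(13,7)=285 f(13,9)=78 f(13,11)=13 f(13,13)=1
t=14: f(14,-2)=1001 f(14,0)=2431 f(14,2)=2639 f(14,4)=1911 f(14,6)=987 f(14,8)=363 f(14,10)=91 f(14,12)=14 f(14,14)=1
t=15: f(15,-1)=3432 f(15,1)=5070 f(15,3)=4550 f(15,5)=2898 f(15,7)=1350 f(15,9)=454 f(15,11)=105 f(15,13)=15 f(15,15)=1
t=16: f(16,-2)=3432 f(16,0)=8502 f(16,2)=9620 f(16,4)=7448 f(16,6)=4248 f(16,8)=1804 f(16,10)=559 f(16,12)=120 f(16,14)=16 f(16,16)=1
Σ_s f(16,s) = 35750
P = 35750/65536 = 17875/32768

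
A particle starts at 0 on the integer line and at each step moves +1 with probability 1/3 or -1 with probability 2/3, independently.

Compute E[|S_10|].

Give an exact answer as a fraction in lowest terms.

Answer: 220450/59049

Derivation:
S_10 takes values m ≡ 0 (mod 2) with |m| ≤ 10; P(S_10=m) = C(10,(10+m)/2) · (1/3)^((10+m)/2) · (2/3)^((10-m)/2).
Distribution: P(S=-10)=1024/59049, P(S=-8)=5120/59049, P(S=-6)=1280/6561, P(S=-4)=5120/19683, P(S=-2)=4480/19683, P(S=0)=896/6561, P(S=2)=1120/19683, P(S=4)=320/19683, P(S=6)=20/6561, P(S=8)=20/59049, P(S=10)=1/59049
E[|S_10|] = Σ_m |m|·P(S_10=m) = 220450/59049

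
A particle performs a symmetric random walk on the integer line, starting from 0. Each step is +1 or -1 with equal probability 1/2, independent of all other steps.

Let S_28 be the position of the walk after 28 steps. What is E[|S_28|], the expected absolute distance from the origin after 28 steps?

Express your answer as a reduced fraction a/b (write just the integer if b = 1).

S_28 takes values m ≡ 0 (mod 2) with |m| ≤ 28; P(S_28=m) = C(28,(28+m)/2)/2^28.
Total paths: 2^28 = 268435456
Distribution: P(S=-28)=1/268435456, P(S=-26)=28/268435456, P(S=-24)=378/268435456, P(S=-22)=3276/268435456, P(S=-20)=20475/268435456, P(S=-18)=98280/268435456, P(S=-16)=376740/268435456, P(S=-14)=1184040/268435456, P(S=-12)=3108105/268435456, P(S=-10)=6906900/268435456, P(S=-8)=13123110/268435456, P(S=-6)=21474180/268435456, P(S=-4)=30421755/268435456, P(S=-2)=37442160/268435456, P(S=0)=40116600/268435456, P(S=2)=37442160/268435456, P(S=4)=30421755/268435456, P(S=6)=21474180/268435456, P(S=8)=13123110/268435456, P(S=10)=6906900/268435456, P(S=12)=3108105/268435456, P(S=14)=1184040/268435456, P(S=16)=376740/268435456, P(S=18)=98280/268435456, P(S=20)=20475/268435456, P(S=22)=3276/268435456, P(S=24)=378/268435456, P(S=26)=28/268435456, P(S=28)=1/268435456
E[|S_28|] = Σ_m |m|·P(S_28=m) = 1123264800/268435456 = 35102025/8388608

Answer: 35102025/8388608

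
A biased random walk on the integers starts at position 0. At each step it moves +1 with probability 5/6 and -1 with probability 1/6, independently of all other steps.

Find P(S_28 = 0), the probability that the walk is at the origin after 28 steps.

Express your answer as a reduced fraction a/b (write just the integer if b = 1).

Answer: 1133575439453125/28430288029929701376

Derivation:
To be at 0 after 28 steps: need exactly 14 steps of +1 and 14 of -1.
Number of such sequences: C(28,14) = 40116600
Each has probability (5/6)^14 · (1/6)^14 = 6103515625/6140942214464815497216
P = 40116600 · 6103515625/6140942214464815497216 = 1133575439453125/28430288029929701376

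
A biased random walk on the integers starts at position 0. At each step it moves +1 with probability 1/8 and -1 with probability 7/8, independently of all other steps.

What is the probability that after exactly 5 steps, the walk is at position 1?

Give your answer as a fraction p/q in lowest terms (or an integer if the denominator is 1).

To reach position 1 after 5 steps: need 3 steps of +1 and 2 steps of -1.
Number of such sequences: C(5,3) = 10
Each has probability (1/8)^3 · (7/8)^2 = 49/32768
P = 10 · 49/32768 = 245/16384

Answer: 245/16384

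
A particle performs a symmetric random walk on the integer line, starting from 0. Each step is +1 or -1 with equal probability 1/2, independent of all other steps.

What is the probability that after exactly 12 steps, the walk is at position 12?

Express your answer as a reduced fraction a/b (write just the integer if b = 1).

To reach position 12 after 12 steps: need 12 steps of +1 and 0 of -1.
Favorable paths: C(12,12) = 1
Total paths: 2^12 = 4096
P = 1/4096 = 1/4096

Answer: 1/4096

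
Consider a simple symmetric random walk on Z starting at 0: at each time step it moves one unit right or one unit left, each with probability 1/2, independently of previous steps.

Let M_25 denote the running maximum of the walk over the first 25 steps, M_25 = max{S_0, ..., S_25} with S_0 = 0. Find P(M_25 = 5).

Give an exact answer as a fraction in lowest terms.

Let M_25 = max(S_0,...,S_25). Use the reflection principle: for j ≥ 1, #{paths with M_25 ≥ j} = #{S_25 ≥ j} + #{S_25 ≥ j+1}.
By reflection, #{M_25 ≥ 5} = #{S_25 ≥ 5} + #{S_25 ≥ 6} = 7119516 + 3850756 = 10970272.
#{M_25 ≥ 6} = #{S_25 ≥ 6} + #{S_25 ≥ 7} = 3850756 + 3850756 = 7701512.
#{M_25 = 5} = 10970272 - 7701512 = 3268760.
P(M_25 = 5) = 3268760/33554432 = 408595/4194304

Answer: 408595/4194304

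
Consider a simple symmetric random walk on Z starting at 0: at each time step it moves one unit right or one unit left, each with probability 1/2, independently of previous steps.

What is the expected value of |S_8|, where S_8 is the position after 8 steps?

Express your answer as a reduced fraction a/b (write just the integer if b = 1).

S_8 takes values m ≡ 0 (mod 2) with |m| ≤ 8; P(S_8=m) = C(8,(8+m)/2)/2^8.
Total paths: 2^8 = 256
Distribution: P(S=-8)=1/256, P(S=-6)=8/256, P(S=-4)=28/256, P(S=-2)=56/256, P(S=0)=70/256, P(S=2)=56/256, P(S=4)=28/256, P(S=6)=8/256, P(S=8)=1/256
E[|S_8|] = Σ_m |m|·P(S_8=m) = 560/256 = 35/16

Answer: 35/16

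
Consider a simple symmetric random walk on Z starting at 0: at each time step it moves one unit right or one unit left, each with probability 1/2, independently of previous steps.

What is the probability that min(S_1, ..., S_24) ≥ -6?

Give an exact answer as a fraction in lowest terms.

Let f(t,s) = #length-t paths at position s with S_1..S_t all ≥ -6.
f(t,s) = f(t-1,s-1) + f(t-1,s+1) for s ≥ -6; f(t,s) = 0 for s < -6.
t=0: f(0,0)=1
t=1: f(1,-1)=1 f(1,1)=1
t=2: f(2,-2)=1 f(2,0)=2 f(2,2)=1
t=3: f(3,-3)=1 f(3,-1)=3 f(3,1)=3 f(3,3)=1
t=4: f(4,-4)=1 f(4,-2)=4 f(4,0)=6 f(4,2)=4 f(4,4)=1
t=5: f(5,-5)=1 f(5,-3)=5 f(5,-1)=10 f(5,1)=10 f(5,3)=5 f(5,5)=1
t=6: f(6,-6)=1 f(6,-4)=6 f(6,-2)=15 f(6,0)=20 f(6,2)=15 f(6,4)=6 f(6,6)=1
t=7: f(7,-5)=7 f(7,-3)=21 f(7,-1)=35 f(7,1)=35 f(7,3)=21 f(7,5)=7 f(7,7)=1
t=8: f(8,-6)=7 f(8,-4)=28 f(8,-2)=56 f(8,0)=70 f(8,2)=56 f(8,4)=28 f(8,6)=8 f(8,8)=1
t=9: f(9,-5)=35 f(9,-3)=84 f(9,-1)=126 f(9,1)=126 f(9,3)=84 f(9,5)=36 f(9,7)=9 f(9,9)=1
t=10: f(10,-6)=35 f(10,-4)=119 f(10,-2)=210 f(10,0)=252 f(10,2)=210 f(10,4)=120 f(10,6)=45 f(10,8)=10 f(10,10)=1
t=11: f(11,-5)=154 f(11,-3)=329 f(11,-1)=462 f(11,1)=462 f(11,3)=330 f(11,5)=165 f(11,7)=55 f(11,9)=11 f(11,11)=1
t=12: f(12,-6)=154 f(12,-4)=483 f(12,-2)=791 f(12,0)=924 f(12,2)=792 f(12,4)=495 f(12,6)=220 f(12,8)=66 f(12,10)=12 f(12,12)=1
t=13: f(13,-5)=637 f(13,-3)=1274 f(13,-1)=1715 f(13,1)=1716 f(13,3)=1287 f(13,5)=715 f(13,7)=286 f(13,9)=78 f(13,11)=13 f(13,13)=1
t=14: f(14,-6)=637 f(14,-4)=1911 f(14,-2)=2989 f(14,0)=3431 f(14,2)=3003 f(14,4)=2002 f(14,6)=1001 f(14,8)=364 f(14,10)=91 f(14,12)=14 f(14,14)=1
t=15: f(15,-5)=2548 f(15,-3)=4900 f(15,-1)=6420 f(15,1)=6434 f(15,3)=5005 f(15,5)=3003 f(15,7)=1365 f(15,9)=455 f(15,11)=105 f(15,13)=15 f(15,15)=1
t=16: f(16,-6)=2548 f(16,-4)=7448 f(16,-2)=11320 f(16,0)=12854 f(16,2)=11439 f(16,4)=8008 f(16,6)=4368 f(16,8)=1820 f(16,10)=560 f(16,12)=120 f(16,14)=16 f(16,16)=1
t=17: f(17,-5)=9996 f(17,-3)=18768 f(17,-1)=24174 f(17,1)=24293 f(17,3)=19447 f(17,5)=12376 f(17,7)=6188 f(17,9)=2380 f(17,11)=680 f(17,13)=136 f(17,15)=17 f(17,17)=1
t=18: f(18,-6)=9996 f(18,-4)=28764 f(18,-2)=42942 f(18,0)=48467 f(18,2)=43740 f(18,4)=31823 f(18,6)=18564 f(18,8)=8568 f(18,10)=3060 f(18,12)=816 f(18,14)=153 f(18,16)=18 f(18,18)=1
t=19: f(19,-5)=38760 f(19,-3)=71706 f(19,-1)=91409 f(19,1)=92207 f(19,3)=75563 f(19,5)=50387 f(19,7)=27132 f(19,9)=11628 f(19,11)=3876 f(19,13)=969 f(19,15)=171 f(19,17)=19 f(19,19)=1
t=20: f(20,-6)=38760 f(20,-4)=110466 f(20,-2)=163115 f(20,0)=183616 f(20,2)=167770 f(20,4)=125950 f(20,6)=77519 f(20,8)=38760 f(20,10)=15504 f(20,12)=4845 f(20,14)=1140 f(20,16)=190 f(20,18)=20 f(20,20)=1
t=21: f(21,-5)=149226 f(21,-3)=273581 f(21,-1)=346731 f(21,1)=351386 f(21,3)=293720 f(21,5)=203469 f(21,7)=116279 f(21,9)=54264 f(21,11)=20349 f(21,13)=5985 f(21,15)=1330 f(21,17)=210 f(21,19)=21 f(21,21)=1
t=22: f(22,-6)=149226 f(22,-4)=422807 f(22,-2)=620312 f(22,0)=698117 f(22,2)=645106 f(22,4)=497189 f(22,6)=319748 f(22,8)=170543 f(22,10)=74613 f(22,12)=26334 f(22,14)=7315 f(22,16)=1540 f(22,18)=231 f(22,20)=22 f(22,22)=1
t=23: f(23,-5)=572033 f(23,-3)=1043119 f(23,-1)=1318429 f(23,1)=1343223 f(23,3)=1142295 f(23,5)=816937 f(23,7)=490291 f(23,9)=245156 f(23,11)=100947 f(23,13)=33649 f(23,15)=8855 f(23,17)=1771 f(23,19)=253 f(23,21)=23 f(23,23)=1
t=24: f(24,-6)=572033 f(24,-4)=1615152 f(24,-2)=2361548 f(24,0)=2661652 f(24,2)=2485518 f(24,4)=1959232 f(24,6)=1307228 f(24,8)=735447 f(24,10)=346103 f(24,12)=134596 f(24,14)=42504 f(24,16)=10626 f(24,18)=2024 f(24,20)=276 f(24,22)=24 f(24,24)=1
Σ_s f(24,s) = 14233964
P = 14233964/16777216 = 3558491/4194304

Answer: 3558491/4194304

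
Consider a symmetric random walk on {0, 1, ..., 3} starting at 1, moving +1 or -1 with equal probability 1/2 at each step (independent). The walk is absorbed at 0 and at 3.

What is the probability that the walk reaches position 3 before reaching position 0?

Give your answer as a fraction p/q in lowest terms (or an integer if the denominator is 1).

Answer: 1/3

Derivation:
Symmetric walk (p = 1/2): the harmonic-function argument gives P(hit 3 before 0 | start at 1) = a/N.
P = 1/3 = 1/3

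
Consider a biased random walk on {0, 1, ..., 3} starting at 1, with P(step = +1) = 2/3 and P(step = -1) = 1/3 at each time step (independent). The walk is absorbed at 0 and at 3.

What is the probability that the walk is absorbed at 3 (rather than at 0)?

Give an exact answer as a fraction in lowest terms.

Biased walk: p = 2/3, q = 1/3, r = q/p = 1/2
Gambler's ruin: P(hit 3 before 0 | start at 1) = (1 - r^a)/(1 - r^N)
r^1 = 1/2; r^3 = 1/8
P = (1 - 1/2) / (1 - 1/8) = 1/2 / 7/8 = 4/7

Answer: 4/7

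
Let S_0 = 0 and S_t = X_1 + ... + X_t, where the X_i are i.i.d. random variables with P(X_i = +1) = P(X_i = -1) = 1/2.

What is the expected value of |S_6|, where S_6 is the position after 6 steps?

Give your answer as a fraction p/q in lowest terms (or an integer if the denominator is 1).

S_6 takes values m ≡ 0 (mod 2) with |m| ≤ 6; P(S_6=m) = C(6,(6+m)/2)/2^6.
Total paths: 2^6 = 64
Distribution: P(S=-6)=1/64, P(S=-4)=6/64, P(S=-2)=15/64, P(S=0)=20/64, P(S=2)=15/64, P(S=4)=6/64, P(S=6)=1/64
E[|S_6|] = Σ_m |m|·P(S_6=m) = 120/64 = 15/8

Answer: 15/8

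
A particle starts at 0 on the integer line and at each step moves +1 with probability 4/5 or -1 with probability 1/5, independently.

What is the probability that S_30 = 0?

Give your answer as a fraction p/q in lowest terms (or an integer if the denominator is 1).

To be at 0 after 30 steps: need exactly 15 steps of +1 and 15 of -1.
Number of such sequences: C(30,15) = 155117520
Each has probability (4/5)^15 · (1/5)^15 = 1073741824/931322574615478515625
P = 155117520 · 1073741824/931322574615478515625 = 33311233771831296/186264514923095703125

Answer: 33311233771831296/186264514923095703125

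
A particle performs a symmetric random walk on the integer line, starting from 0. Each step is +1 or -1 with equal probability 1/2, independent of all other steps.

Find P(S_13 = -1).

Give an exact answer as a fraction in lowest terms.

Answer: 429/2048

Derivation:
To reach position -1 after 13 steps: need 6 steps of +1 and 7 of -1.
Favorable paths: C(13,6) = 1716
Total paths: 2^13 = 8192
P = 1716/8192 = 429/2048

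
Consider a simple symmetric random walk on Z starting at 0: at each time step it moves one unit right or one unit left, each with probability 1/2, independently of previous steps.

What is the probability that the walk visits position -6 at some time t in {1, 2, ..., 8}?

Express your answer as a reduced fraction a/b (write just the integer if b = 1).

Count via complement. Let g(t,s) = #length-t paths at position s with S_1..S_t all ≠ -6.
g(t,s) = g(t-1,s-1) + g(t-1,s+1) for s ≠ -6; g(t,-6) = 0.
t=0: g(0,0)=1
t=1: g(1,-1)=1 g(1,1)=1
t=2: g(2,-2)=1 g(2,0)=2 g(2,2)=1
t=3: g(3,-3)=1 g(3,-1)=3 g(3,1)=3 g(3,3)=1
t=4: g(4,-4)=1 g(4,-2)=4 g(4,0)=6 g(4,2)=4 g(4,4)=1
t=5: g(5,-5)=1 g(5,-3)=5 g(5,-1)=10 g(5,1)=10 g(5,3)=5 g(5,5)=1
t=6: g(6,-4)=6 g(6,-2)=15 g(6,0)=20 g(6,2)=15 g(6,4)=6 g(6,6)=1
t=7: g(7,-5)=6 g(7,-3)=21 g(7,-1)=35 g(7,1)=35 g(7,3)=21 g(7,5)=7 g(7,7)=1
t=8: g(8,-4)=27 g(8,-2)=56 g(8,0)=70 g(8,2)=56 g(8,4)=28 g(8,6)=8 g(8,8)=1
Paths never hitting -6: Σ_s g(8,s) = 246
Paths hitting -6: 2^8 - 246 = 10
P = 10/256 = 5/128

Answer: 5/128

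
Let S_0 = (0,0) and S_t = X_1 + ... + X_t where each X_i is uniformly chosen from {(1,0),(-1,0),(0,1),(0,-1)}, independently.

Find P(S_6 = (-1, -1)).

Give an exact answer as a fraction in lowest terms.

Let h be the number of horizontal steps (so 6-h are vertical). To end at (-1,-1) need (h-1)/2 right-steps and ((6-h)-1)/2 up-steps.
Sum over h with 1 ≤ h ≤ 5, h ≡ 1 (mod 2), 6-h ≡ 1 (mod 2):
h=1: C(6,1)·C(1,0)·C(5,2) = 6·1·10 = 60
h=3: C(6,3)·C(3,1)·C(3,1) = 20·3·3 = 180
h=5: C(6,5)·C(5,2)·C(1,0) = 6·10·1 = 60
Total favorable: 300
Total paths: 4^6 = 4096
P = 300/4096 = 75/1024

Answer: 75/1024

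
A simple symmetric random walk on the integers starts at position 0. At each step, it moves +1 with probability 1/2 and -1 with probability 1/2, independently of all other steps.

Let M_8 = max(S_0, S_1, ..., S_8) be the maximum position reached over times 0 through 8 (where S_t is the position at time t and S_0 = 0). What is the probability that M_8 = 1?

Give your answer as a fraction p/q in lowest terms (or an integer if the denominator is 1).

Answer: 7/32

Derivation:
Let M_8 = max(S_0,...,S_8). Use the reflection principle: for j ≥ 1, #{paths with M_8 ≥ j} = #{S_8 ≥ j} + #{S_8 ≥ j+1}.
By reflection, #{M_8 ≥ 1} = #{S_8 ≥ 1} + #{S_8 ≥ 2} = 93 + 93 = 186.
#{M_8 ≥ 2} = #{S_8 ≥ 2} + #{S_8 ≥ 3} = 93 + 37 = 130.
#{M_8 = 1} = 186 - 130 = 56.
P(M_8 = 1) = 56/256 = 7/32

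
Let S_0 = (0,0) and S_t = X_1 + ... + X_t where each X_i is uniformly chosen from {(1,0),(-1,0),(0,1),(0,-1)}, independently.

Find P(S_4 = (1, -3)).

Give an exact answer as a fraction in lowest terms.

Answer: 1/64

Derivation:
Let h be the number of horizontal steps (so 4-h are vertical). To end at (1,-3) need (h+1)/2 right-steps and ((4-h)-3)/2 up-steps.
Sum over h with 1 ≤ h ≤ 1, h ≡ 1 (mod 2), 4-h ≡ 1 (mod 2):
h=1: C(4,1)·C(1,1)·C(3,0) = 4·1·1 = 4
Total favorable: 4
Total paths: 4^4 = 256
P = 4/256 = 1/64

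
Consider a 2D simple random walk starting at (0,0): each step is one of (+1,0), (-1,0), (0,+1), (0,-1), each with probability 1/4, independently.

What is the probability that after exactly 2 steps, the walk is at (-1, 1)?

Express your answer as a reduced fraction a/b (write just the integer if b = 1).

Answer: 1/8

Derivation:
Let h be the number of horizontal steps (so 2-h are vertical). To end at (-1,1) need (h-1)/2 right-steps and ((2-h)+1)/2 up-steps.
Sum over h with 1 ≤ h ≤ 1, h ≡ 1 (mod 2), 2-h ≡ 1 (mod 2):
h=1: C(2,1)·C(1,0)·C(1,1) = 2·1·1 = 2
Total favorable: 2
Total paths: 4^2 = 16
P = 2/16 = 1/8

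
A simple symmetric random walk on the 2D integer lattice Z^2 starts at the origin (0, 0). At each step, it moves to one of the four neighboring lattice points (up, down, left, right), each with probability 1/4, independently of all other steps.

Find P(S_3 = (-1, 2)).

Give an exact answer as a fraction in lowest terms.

Let h be the number of horizontal steps (so 3-h are vertical). To end at (-1,2) need (h-1)/2 right-steps and ((3-h)+2)/2 up-steps.
Sum over h with 1 ≤ h ≤ 1, h ≡ 1 (mod 2), 3-h ≡ 0 (mod 2):
h=1: C(3,1)·C(1,0)·C(2,2) = 3·1·1 = 3
Total favorable: 3
Total paths: 4^3 = 64
P = 3/64 = 3/64

Answer: 3/64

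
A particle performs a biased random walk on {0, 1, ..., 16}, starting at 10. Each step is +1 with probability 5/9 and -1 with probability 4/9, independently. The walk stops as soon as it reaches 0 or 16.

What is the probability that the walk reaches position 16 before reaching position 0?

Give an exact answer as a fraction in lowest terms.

Answer: 15133765625/16476991481

Derivation:
Biased walk: p = 5/9, q = 4/9, r = q/p = 4/5
Gambler's ruin: P(hit 16 before 0 | start at 10) = (1 - r^a)/(1 - r^N)
r^10 = 1048576/9765625; r^16 = 4294967296/152587890625
P = (1 - 1048576/9765625) / (1 - 4294967296/152587890625) = 8717049/9765625 / 148292923329/152587890625 = 15133765625/16476991481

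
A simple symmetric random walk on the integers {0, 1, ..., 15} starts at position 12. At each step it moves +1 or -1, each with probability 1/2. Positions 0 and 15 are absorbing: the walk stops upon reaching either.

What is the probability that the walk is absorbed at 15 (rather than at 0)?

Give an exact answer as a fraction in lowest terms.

Symmetric walk (p = 1/2): the harmonic-function argument gives P(hit 15 before 0 | start at 12) = a/N.
P = 12/15 = 4/5

Answer: 4/5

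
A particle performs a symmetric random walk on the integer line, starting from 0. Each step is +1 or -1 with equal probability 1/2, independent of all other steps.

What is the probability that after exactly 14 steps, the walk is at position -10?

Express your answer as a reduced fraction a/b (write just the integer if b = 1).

Answer: 91/16384

Derivation:
To reach position -10 after 14 steps: need 2 steps of +1 and 12 of -1.
Favorable paths: C(14,2) = 91
Total paths: 2^14 = 16384
P = 91/16384 = 91/16384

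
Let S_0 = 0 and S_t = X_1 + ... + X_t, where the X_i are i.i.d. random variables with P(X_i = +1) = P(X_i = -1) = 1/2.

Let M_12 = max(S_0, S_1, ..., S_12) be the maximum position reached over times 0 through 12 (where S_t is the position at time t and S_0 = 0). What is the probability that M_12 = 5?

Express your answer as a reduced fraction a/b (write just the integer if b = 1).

Let M_12 = max(S_0,...,S_12). Use the reflection principle: for j ≥ 1, #{paths with M_12 ≥ j} = #{S_12 ≥ j} + #{S_12 ≥ j+1}.
By reflection, #{M_12 ≥ 5} = #{S_12 ≥ 5} + #{S_12 ≥ 6} = 299 + 299 = 598.
#{M_12 ≥ 6} = #{S_12 ≥ 6} + #{S_12 ≥ 7} = 299 + 79 = 378.
#{M_12 = 5} = 598 - 378 = 220.
P(M_12 = 5) = 220/4096 = 55/1024

Answer: 55/1024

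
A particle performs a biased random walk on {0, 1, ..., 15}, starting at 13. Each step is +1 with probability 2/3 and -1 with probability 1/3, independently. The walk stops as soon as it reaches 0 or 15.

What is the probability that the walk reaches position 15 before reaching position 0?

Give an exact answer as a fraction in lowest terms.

Biased walk: p = 2/3, q = 1/3, r = q/p = 1/2
Gambler's ruin: P(hit 15 before 0 | start at 13) = (1 - r^a)/(1 - r^N)
r^13 = 1/8192; r^15 = 1/32768
P = (1 - 1/8192) / (1 - 1/32768) = 8191/8192 / 32767/32768 = 32764/32767

Answer: 32764/32767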